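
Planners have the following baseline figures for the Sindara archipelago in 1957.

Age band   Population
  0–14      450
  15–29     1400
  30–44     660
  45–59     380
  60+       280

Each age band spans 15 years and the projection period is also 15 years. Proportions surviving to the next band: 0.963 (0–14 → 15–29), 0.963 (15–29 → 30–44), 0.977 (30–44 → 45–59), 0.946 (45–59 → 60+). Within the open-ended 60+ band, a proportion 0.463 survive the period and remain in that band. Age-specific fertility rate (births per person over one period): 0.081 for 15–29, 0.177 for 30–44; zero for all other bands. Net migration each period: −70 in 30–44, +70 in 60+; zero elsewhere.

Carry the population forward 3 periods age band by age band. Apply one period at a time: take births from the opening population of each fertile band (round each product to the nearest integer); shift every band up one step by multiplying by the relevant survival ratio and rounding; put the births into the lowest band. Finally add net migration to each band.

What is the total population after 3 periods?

2499

[period 1]
Births: 1400 × 0.081 = 113  |  660 × 0.177 = 117 ⇒ total 230
15–29: 450 × 0.963 = 433
30–44: 1400 × 0.963 = 1348
45–59: 660 × 0.977 = 645
60+: 380 × 0.946 + 280 × 0.463 = 359 + 130 = 489
Net migration: 30–44 − 70 → 1278; 60+ + 70 → 559
→ [230, 433, 1278, 645, 559]
[period 2]
Births: 433 × 0.081 = 35  |  1278 × 0.177 = 226 ⇒ total 261
15–29: 230 × 0.963 = 221
30–44: 433 × 0.963 = 417
45–59: 1278 × 0.977 = 1249
60+: 645 × 0.946 + 559 × 0.463 = 610 + 259 = 869
Net migration: 30–44 − 70 → 347; 60+ + 70 → 939
→ [261, 221, 347, 1249, 939]
[period 3]
Births: 221 × 0.081 = 18  |  347 × 0.177 = 61 ⇒ total 79
15–29: 261 × 0.963 = 251
30–44: 221 × 0.963 = 213
45–59: 347 × 0.977 = 339
60+: 1249 × 0.946 + 939 × 0.463 = 1182 + 435 = 1617
Net migration: 30–44 − 70 → 143; 60+ + 70 → 1687
→ [79, 251, 143, 339, 1687]
Total after period 3: 79 + 251 + 143 + 339 + 1687 = 2499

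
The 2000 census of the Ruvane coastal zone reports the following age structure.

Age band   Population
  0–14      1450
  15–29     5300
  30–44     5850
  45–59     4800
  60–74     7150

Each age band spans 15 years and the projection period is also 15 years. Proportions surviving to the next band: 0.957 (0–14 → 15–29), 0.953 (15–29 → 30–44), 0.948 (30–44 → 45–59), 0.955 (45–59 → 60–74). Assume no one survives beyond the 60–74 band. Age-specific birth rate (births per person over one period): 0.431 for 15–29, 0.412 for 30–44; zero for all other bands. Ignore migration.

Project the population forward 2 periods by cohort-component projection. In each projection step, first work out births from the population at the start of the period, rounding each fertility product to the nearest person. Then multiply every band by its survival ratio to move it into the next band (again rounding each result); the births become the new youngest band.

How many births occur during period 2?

2679

Period 1.
Births: 5300 * 0.431 = 2284, 5850 * 0.412 = 2410 → 4694
15–29: 1450 * 0.957 = 1388
30–44: 5300 * 0.953 = 5051
45–59: 5850 * 0.948 = 5546
60–74: 4800 * 0.955 = 4584
Population now: 0–14=4694, 15–29=1388, 30–44=5051, 45–59=5546, 60–74=4584
Period 2.
Births: 1388 * 0.431 = 598, 5051 * 0.412 = 2081 → 2679
15–29: 4694 * 0.957 = 4492
30–44: 1388 * 0.953 = 1323
45–59: 5051 * 0.948 = 4788
60–74: 5546 * 0.955 = 5296
Population now: 0–14=2679, 15–29=4492, 30–44=1323, 45–59=4788, 60–74=5296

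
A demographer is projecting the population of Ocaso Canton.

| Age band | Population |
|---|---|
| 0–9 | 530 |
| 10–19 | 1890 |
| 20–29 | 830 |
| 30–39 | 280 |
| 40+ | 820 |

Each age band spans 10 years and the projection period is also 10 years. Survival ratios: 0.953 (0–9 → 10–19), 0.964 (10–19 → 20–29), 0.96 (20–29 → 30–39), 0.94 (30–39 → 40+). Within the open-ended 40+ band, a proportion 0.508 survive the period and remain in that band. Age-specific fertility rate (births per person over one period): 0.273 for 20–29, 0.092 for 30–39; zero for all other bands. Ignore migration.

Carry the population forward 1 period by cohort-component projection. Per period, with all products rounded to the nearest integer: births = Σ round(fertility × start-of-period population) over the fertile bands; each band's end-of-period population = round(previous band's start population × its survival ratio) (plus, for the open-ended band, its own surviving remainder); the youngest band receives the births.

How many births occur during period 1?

— Period 1 —
Births: 830 * 0.273 = 227  |  280 * 0.092 = 26 — total 253
10–19: 530 * 0.953 = 505
20–29: 1890 * 0.964 = 1822
30–39: 830 * 0.96 = 797
40+: 280 * 0.94 + 820 * 0.508 = 263 + 417 = 680
Giving 253 / 505 / 1822 / 797 / 680.

253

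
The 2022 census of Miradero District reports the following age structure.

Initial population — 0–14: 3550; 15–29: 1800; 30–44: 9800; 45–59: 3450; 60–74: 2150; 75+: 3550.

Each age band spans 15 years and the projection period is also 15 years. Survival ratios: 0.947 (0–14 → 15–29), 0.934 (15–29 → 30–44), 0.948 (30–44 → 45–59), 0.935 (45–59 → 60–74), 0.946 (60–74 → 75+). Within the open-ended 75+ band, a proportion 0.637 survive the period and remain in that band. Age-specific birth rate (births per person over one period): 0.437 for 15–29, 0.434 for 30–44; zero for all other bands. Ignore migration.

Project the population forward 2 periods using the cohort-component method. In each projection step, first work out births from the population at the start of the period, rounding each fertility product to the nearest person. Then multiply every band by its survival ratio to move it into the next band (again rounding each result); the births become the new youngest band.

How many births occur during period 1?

Let band 1 be 0–14 through band 6 = 75+.
— Period 1 —
Births: 1800 × 0.437 = 787  |  9800 × 0.434 = 4253 → total 5040
Band 2: 3550 × 0.947 = 3362
Band 3: 1800 × 0.934 = 1681
Band 4: 9800 × 0.948 = 9290
Band 5: 3450 × 0.935 = 3226
Band 6: 2150 × 0.946 + 3550 × 0.637 = 2034 + 2261 = 4295
→ [5040, 3362, 1681, 9290, 3226, 4295]

5040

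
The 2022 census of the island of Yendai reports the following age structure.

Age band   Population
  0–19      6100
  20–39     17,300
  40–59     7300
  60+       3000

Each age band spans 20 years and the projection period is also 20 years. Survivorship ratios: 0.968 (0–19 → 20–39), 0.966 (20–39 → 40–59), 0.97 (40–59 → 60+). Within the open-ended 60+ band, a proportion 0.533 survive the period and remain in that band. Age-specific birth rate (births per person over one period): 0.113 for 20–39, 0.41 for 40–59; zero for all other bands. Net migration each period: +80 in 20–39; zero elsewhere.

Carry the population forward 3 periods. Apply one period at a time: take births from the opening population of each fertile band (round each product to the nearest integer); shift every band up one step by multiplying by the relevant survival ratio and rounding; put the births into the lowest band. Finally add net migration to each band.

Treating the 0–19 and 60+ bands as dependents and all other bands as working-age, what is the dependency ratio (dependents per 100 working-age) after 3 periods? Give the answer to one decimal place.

Call the groups 1 to 4, youngest first.
Period 1:
Births: 17300 × 0.113 = 1955  |  7300 × 0.41 = 2993 ⇒ total 4948
Group 2: 6100 × 0.968 = 5905
Group 3: 17300 × 0.966 = 16712
Group 4: 7300 × 0.97 + 3000 × 0.533 = 7081 + 1599 = 8680
Net migration: Group 2 + 80 → 5985
End of period: [4948, 5985, 16712, 8680]
Period 2:
Births: 5985 × 0.113 = 676  |  16712 × 0.41 = 6852 ⇒ total 7528
Group 2: 4948 × 0.968 = 4790
Group 3: 5985 × 0.966 = 5782
Group 4: 16712 × 0.97 + 8680 × 0.533 = 16211 + 4626 = 20837
Net migration: Group 2 + 80 → 4870
End of period: [7528, 4870, 5782, 20837]
Period 3:
Births: 4870 × 0.113 = 550  |  5782 × 0.41 = 2371 ⇒ total 2921
Group 2: 7528 × 0.968 = 7287
Group 3: 4870 × 0.966 = 4704
Group 4: 5782 × 0.97 + 20837 × 0.533 = 5609 + 11106 = 16715
Net migration: Group 2 + 80 → 7367
End of period: [2921, 7367, 4704, 16715]
Dependents (band 0–19 + band 60+) = 2921 + 16715 = 19636; working-age = 12071; ratio = 19636/12071 × 100 = 162.7

162.7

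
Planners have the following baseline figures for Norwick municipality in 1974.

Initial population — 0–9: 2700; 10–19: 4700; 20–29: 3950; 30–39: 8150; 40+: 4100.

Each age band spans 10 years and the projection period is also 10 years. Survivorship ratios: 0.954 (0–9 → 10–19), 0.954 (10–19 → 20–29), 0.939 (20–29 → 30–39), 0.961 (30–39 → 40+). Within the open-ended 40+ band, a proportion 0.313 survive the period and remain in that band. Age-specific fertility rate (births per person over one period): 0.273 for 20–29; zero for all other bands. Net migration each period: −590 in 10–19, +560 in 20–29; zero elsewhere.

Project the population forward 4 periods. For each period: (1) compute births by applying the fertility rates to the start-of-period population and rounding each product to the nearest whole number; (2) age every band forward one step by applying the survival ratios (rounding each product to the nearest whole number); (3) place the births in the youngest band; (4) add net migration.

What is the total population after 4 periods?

6753

Call the bands 1 to 5, youngest first.
After projecting period 1:
Births: 3950 × 0.273 = 1078
Band 2: 2700 × 0.954 = 2576
Band 3: 4700 × 0.954 = 4484
Band 4: 3950 × 0.939 = 3709
Band 5: 8150 × 0.961 + 4100 × 0.313 = 7832 + 1283 = 9115
Net migration: Band 2 − 590 → 1986; Band 3 + 560 → 5044
Population now: 0–9=1078, 10–19=1986, 20–29=5044, 30–39=3709, 40+=9115
After projecting period 2:
Births: 5044 × 0.273 = 1377
Band 2: 1078 × 0.954 = 1028
Band 3: 1986 × 0.954 = 1895
Band 4: 5044 × 0.939 = 4736
Band 5: 3709 × 0.961 + 9115 × 0.313 = 3564 + 2853 = 6417
Net migration: Band 2 − 590 → 438; Band 3 + 560 → 2455
Population now: 0–9=1377, 10–19=438, 20–29=2455, 30–39=4736, 40+=6417
After projecting period 3:
Births: 2455 × 0.273 = 670
Band 2: 1377 × 0.954 = 1314
Band 3: 438 × 0.954 = 418
Band 4: 2455 × 0.939 = 2305
Band 5: 4736 × 0.961 + 6417 × 0.313 = 4551 + 2009 = 6560
Net migration: Band 2 − 590 → 724; Band 3 + 560 → 978
Population now: 0–9=670, 10–19=724, 20–29=978, 30–39=2305, 40+=6560
After projecting period 4:
Births: 978 × 0.273 = 267
Band 2: 670 × 0.954 = 639
Band 3: 724 × 0.954 = 691
Band 4: 978 × 0.939 = 918
Band 5: 2305 × 0.961 + 6560 × 0.313 = 2215 + 2053 = 4268
Net migration: Band 2 − 590 → 49; Band 3 + 560 → 1251
Population now: 0–9=267, 10–19=49, 20–29=1251, 30–39=918, 40+=4268
Total after period 4: 267 + 49 + 1251 + 918 + 4268 = 6753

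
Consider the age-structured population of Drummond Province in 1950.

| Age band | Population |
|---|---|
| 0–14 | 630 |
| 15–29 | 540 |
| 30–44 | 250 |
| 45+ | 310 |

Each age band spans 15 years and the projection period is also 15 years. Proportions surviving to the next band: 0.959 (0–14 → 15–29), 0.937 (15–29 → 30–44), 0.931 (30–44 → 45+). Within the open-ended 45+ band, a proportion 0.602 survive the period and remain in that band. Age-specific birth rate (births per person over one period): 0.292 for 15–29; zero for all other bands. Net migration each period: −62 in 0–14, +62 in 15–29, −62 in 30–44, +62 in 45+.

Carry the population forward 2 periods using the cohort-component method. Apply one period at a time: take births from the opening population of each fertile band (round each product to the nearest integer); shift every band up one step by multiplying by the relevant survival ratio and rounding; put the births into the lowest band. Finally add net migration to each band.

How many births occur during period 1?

158

Numbering the groups 1..4 from youngest to oldest:
— Period 1 —
Births: 540 × 0.292 = 158
Group 2: 630 × 0.959 = 604
Group 3: 540 × 0.937 = 506
Group 4: 250 × 0.931 + 310 × 0.602 = 233 + 187 = 420
Net migration: Group 1 − 62 → 96; Group 2 + 62 → 666; Group 3 − 62 → 444; Group 4 + 62 → 482
End of period: [96, 666, 444, 482]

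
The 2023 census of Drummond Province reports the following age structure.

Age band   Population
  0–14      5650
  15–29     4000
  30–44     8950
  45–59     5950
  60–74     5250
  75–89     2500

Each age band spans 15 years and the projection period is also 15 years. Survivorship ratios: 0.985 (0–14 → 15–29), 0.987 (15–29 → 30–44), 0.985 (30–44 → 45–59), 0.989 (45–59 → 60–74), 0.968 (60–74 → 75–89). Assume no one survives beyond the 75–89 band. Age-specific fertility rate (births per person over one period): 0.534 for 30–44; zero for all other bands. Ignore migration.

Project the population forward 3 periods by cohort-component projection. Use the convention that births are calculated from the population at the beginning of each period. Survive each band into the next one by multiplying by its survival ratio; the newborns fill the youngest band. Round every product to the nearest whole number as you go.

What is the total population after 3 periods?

After projecting period 1:
Births: 8950 × 0.534 = 4779
15–29: 5650 × 0.985 = 5565
30–44: 4000 × 0.987 = 3948
45–59: 8950 × 0.985 = 8816
60–74: 5950 × 0.989 = 5885
75–89: 5250 × 0.968 = 5082
Population now: 0–14=4779, 15–29=5565, 30–44=3948, 45–59=8816, 60–74=5885, 75–89=5082
After projecting period 2:
Births: 3948 × 0.534 = 2108
15–29: 4779 × 0.985 = 4707
30–44: 5565 × 0.987 = 5493
45–59: 3948 × 0.985 = 3889
60–74: 8816 × 0.989 = 8719
75–89: 5885 × 0.968 = 5697
Population now: 0–14=2108, 15–29=4707, 30–44=5493, 45–59=3889, 60–74=8719, 75–89=5697
After projecting period 3:
Births: 5493 × 0.534 = 2933
15–29: 2108 × 0.985 = 2076
30–44: 4707 × 0.987 = 4646
45–59: 5493 × 0.985 = 5411
60–74: 3889 × 0.989 = 3846
75–89: 8719 × 0.968 = 8440
Population now: 0–14=2933, 15–29=2076, 30–44=4646, 45–59=5411, 60–74=3846, 75–89=8440
Total after period 3: 2933 + 2076 + 4646 + 5411 + 3846 + 8440 = 27352

27352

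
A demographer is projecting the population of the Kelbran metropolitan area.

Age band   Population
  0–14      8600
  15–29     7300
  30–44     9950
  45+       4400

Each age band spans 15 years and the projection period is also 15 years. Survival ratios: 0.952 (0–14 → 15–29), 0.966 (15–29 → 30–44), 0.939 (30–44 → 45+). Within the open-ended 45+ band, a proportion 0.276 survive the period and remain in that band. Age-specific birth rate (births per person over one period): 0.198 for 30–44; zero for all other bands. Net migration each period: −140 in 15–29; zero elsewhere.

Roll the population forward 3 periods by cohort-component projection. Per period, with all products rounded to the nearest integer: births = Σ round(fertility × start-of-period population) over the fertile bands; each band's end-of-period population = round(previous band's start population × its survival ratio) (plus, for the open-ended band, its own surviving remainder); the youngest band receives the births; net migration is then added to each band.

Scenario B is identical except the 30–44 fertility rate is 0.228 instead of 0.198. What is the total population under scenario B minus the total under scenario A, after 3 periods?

[period 1]
Births: 9950 × 0.198 = 1970
15–29: 8600 × 0.952 = 8187
30–44: 7300 × 0.966 = 7052
45+: 9950 × 0.939 + 4400 × 0.276 = 9343 + 1214 = 10557
Net migration: 15–29 − 140 → 8047
End of period: [1970, 8047, 7052, 10557]
[period 2]
Births: 7052 × 0.198 = 1396
15–29: 1970 × 0.952 = 1875
30–44: 8047 × 0.966 = 7773
45+: 7052 × 0.939 + 10557 × 0.276 = 6622 + 2914 = 9536
Net migration: 15–29 − 140 → 1735
End of period: [1396, 1735, 7773, 9536]
[period 3]
Births: 7773 × 0.198 = 1539
15–29: 1396 × 0.952 = 1329
30–44: 1735 × 0.966 = 1676
45+: 7773 × 0.939 + 9536 × 0.276 = 7299 + 2632 = 9931
Net migration: 15–29 − 140 → 1189
End of period: [1539, 1189, 1676, 9931]
Scenario A total after 3 periods: 14335
Scenario B projection —
[period 1]
Births: 9950 × 0.228 = 2269
15–29: 8600 × 0.952 = 8187
30–44: 7300 × 0.966 = 7052
45+: 9950 × 0.939 + 4400 × 0.276 = 9343 + 1214 = 10557
Net migration: 15–29 − 140 → 8047
End of period: [2269, 8047, 7052, 10557]
[period 2]
Births: 7052 × 0.228 = 1608
15–29: 2269 × 0.952 = 2160
30–44: 8047 × 0.966 = 7773
45+: 7052 × 0.939 + 10557 × 0.276 = 6622 + 2914 = 9536
Net migration: 15–29 − 140 → 2020
End of period: [1608, 2020, 7773, 9536]
[period 3]
Births: 7773 × 0.228 = 1772
15–29: 1608 × 0.952 = 1531
30–44: 2020 × 0.966 = 1951
45+: 7773 × 0.939 + 9536 × 0.276 = 7299 + 2632 = 9931
Net migration: 15–29 − 140 → 1391
End of period: [1772, 1391, 1951, 9931]
Scenario B total after 3 periods: 15045
Difference B − A = 15045 − 14335 = 710

710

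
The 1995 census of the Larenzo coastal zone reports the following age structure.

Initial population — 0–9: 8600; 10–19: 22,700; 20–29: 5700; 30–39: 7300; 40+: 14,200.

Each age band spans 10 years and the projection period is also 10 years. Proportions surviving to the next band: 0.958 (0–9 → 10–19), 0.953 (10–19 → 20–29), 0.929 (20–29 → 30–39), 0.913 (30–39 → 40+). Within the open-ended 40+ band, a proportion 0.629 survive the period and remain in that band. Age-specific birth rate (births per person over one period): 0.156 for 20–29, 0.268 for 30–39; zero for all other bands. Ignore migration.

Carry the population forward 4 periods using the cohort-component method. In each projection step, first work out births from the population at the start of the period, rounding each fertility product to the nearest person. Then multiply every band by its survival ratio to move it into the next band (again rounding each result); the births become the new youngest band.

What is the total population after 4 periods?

39480

Numbering the groups 1..5 from youngest to oldest:
Period 1:
Births: 5700 × 0.156 = 889  |  7300 × 0.268 = 1956 → 2845
Group 2: 8600 × 0.958 = 8239
Group 3: 22700 × 0.953 = 21633
Group 4: 5700 × 0.929 = 5295
Group 5: 7300 × 0.913 + 14200 × 0.629 = 6665 + 8932 = 15597
Giving 2845 / 8239 / 21633 / 5295 / 15597.
Period 2:
Births: 21633 × 0.156 = 3375  |  5295 × 0.268 = 1419 → 4794
Group 2: 2845 × 0.958 = 2726
Group 3: 8239 × 0.953 = 7852
Group 4: 21633 × 0.929 = 20097
Group 5: 5295 × 0.913 + 15597 × 0.629 = 4834 + 9811 = 14645
Giving 4794 / 2726 / 7852 / 20097 / 14645.
Period 3:
Births: 7852 × 0.156 = 1225  |  20097 × 0.268 = 5386 → 6611
Group 2: 4794 × 0.958 = 4593
Group 3: 2726 × 0.953 = 2598
Group 4: 7852 × 0.929 = 7295
Group 5: 20097 × 0.913 + 14645 × 0.629 = 18349 + 9212 = 27561
Giving 6611 / 4593 / 2598 / 7295 / 27561.
Period 4:
Births: 2598 × 0.156 = 405  |  7295 × 0.268 = 1955 → 2360
Group 2: 6611 × 0.958 = 6333
Group 3: 4593 × 0.953 = 4377
Group 4: 2598 × 0.929 = 2414
Group 5: 7295 × 0.913 + 27561 × 0.629 = 6660 + 17336 = 23996
Giving 2360 / 6333 / 4377 / 2414 / 23996.
Total after period 4: 2360 + 6333 + 4377 + 2414 + 23996 = 39480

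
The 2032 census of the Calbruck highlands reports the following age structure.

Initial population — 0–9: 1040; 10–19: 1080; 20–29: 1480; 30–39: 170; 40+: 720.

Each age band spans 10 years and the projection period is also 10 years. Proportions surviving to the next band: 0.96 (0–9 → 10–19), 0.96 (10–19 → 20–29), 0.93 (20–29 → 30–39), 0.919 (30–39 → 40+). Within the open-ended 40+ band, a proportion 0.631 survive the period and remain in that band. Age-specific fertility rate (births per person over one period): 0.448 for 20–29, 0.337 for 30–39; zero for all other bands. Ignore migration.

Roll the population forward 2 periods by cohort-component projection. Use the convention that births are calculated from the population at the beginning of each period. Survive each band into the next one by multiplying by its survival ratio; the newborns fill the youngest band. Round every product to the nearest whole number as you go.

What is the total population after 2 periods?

Call the bands 1 to 5, youngest first.
[period 1]
Births: 1480 * 0.448 = 663 ; 170 * 0.337 = 57 → 720
Band 2: 1040 * 0.96 = 998
Band 3: 1080 * 0.96 = 1037
Band 4: 1480 * 0.93 = 1376
Band 5: 170 * 0.919 + 720 * 0.631 = 156 + 454 = 610
End of period: [720, 998, 1037, 1376, 610]
[period 2]
Births: 1037 * 0.448 = 465 ; 1376 * 0.337 = 464 → 929
Band 2: 720 * 0.96 = 691
Band 3: 998 * 0.96 = 958
Band 4: 1037 * 0.93 = 964
Band 5: 1376 * 0.919 + 610 * 0.631 = 1265 + 385 = 1650
End of period: [929, 691, 958, 964, 1650]
Total after period 2: 929 + 691 + 958 + 964 + 1650 = 5192

5192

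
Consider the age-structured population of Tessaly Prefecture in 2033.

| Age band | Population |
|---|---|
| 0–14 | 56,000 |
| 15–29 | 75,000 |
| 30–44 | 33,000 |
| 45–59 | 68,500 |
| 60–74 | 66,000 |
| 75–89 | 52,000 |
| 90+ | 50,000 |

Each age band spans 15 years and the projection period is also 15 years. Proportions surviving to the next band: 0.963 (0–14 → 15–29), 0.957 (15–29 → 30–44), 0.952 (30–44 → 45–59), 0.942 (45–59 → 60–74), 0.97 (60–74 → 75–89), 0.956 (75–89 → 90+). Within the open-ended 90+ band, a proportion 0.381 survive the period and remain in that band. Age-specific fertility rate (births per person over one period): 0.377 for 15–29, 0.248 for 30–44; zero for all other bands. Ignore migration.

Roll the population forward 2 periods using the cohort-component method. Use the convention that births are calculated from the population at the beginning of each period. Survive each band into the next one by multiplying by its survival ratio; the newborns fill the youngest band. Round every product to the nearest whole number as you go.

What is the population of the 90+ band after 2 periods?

87401

Period 1.
Births: 75000 * 0.377 = 28275 ; 33000 * 0.248 = 8184 → total 36459
15–29: 56000 * 0.963 = 53928
30–44: 75000 * 0.957 = 71775
45–59: 33000 * 0.952 = 31416
60–74: 68500 * 0.942 = 64527
75–89: 66000 * 0.97 = 64020
90+: 52000 * 0.956 + 50000 * 0.381 = 49712 + 19050 = 68762
Giving 36459 / 53928 / 71775 / 31416 / 64527 / 64020 / 68762.
Period 2.
Births: 53928 * 0.377 = 20331 ; 71775 * 0.248 = 17800 → total 38131
15–29: 36459 * 0.963 = 35110
30–44: 53928 * 0.957 = 51609
45–59: 71775 * 0.952 = 68330
60–74: 31416 * 0.942 = 29594
75–89: 64527 * 0.97 = 62591
90+: 64020 * 0.956 + 68762 * 0.381 = 61203 + 26198 = 87401
Giving 38131 / 35110 / 51609 / 68330 / 29594 / 62591 / 87401.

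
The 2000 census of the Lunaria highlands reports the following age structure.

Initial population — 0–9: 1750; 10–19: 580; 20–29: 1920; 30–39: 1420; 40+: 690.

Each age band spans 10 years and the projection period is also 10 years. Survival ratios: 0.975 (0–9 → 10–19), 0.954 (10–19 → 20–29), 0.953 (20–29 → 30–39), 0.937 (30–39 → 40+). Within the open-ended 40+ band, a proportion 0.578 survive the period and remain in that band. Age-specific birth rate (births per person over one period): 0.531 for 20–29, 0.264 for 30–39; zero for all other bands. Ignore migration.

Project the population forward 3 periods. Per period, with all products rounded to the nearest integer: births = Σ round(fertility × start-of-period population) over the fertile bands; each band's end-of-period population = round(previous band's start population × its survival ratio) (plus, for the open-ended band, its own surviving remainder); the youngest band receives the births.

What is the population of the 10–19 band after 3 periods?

Period 1:
Births: 1920 × 0.531 = 1020 ; 1420 × 0.264 = 375 → 1395
10–19: 1750 × 0.975 = 1706
20–29: 580 × 0.954 = 553
30–39: 1920 × 0.953 = 1830
40+: 1420 × 0.937 + 690 × 0.578 = 1331 + 399 = 1730
→ [1395, 1706, 553, 1830, 1730]
Period 2:
Births: 553 × 0.531 = 294 ; 1830 × 0.264 = 483 → 777
10–19: 1395 × 0.975 = 1360
20–29: 1706 × 0.954 = 1628
30–39: 553 × 0.953 = 527
40+: 1830 × 0.937 + 1730 × 0.578 = 1715 + 1000 = 2715
→ [777, 1360, 1628, 527, 2715]
Period 3:
Births: 1628 × 0.531 = 864 ; 527 × 0.264 = 139 → 1003
10–19: 777 × 0.975 = 758
20–29: 1360 × 0.954 = 1297
30–39: 1628 × 0.953 = 1551
40+: 527 × 0.937 + 2715 × 0.578 = 494 + 1569 = 2063
→ [1003, 758, 1297, 1551, 2063]

758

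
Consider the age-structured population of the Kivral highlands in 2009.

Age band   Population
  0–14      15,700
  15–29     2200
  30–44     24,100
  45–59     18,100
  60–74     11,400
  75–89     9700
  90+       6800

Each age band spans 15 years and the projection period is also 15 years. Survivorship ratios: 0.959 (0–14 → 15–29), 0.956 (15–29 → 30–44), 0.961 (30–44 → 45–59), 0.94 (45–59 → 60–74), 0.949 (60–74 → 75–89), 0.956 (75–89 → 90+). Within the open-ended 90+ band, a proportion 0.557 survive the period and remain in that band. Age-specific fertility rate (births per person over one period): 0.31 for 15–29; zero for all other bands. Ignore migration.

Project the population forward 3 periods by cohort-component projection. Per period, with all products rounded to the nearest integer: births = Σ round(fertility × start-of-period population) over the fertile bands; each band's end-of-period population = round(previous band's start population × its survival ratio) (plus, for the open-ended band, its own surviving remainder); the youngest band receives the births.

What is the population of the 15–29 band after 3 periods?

(Bands numbered youngest = 1 to oldest = 7.)
— Period 1 —
Births: 2200 × 0.31 = 682
Band 2: 15700 × 0.959 = 15056
Band 3: 2200 × 0.956 = 2103
Band 4: 24100 × 0.961 = 23160
Band 5: 18100 × 0.94 = 17014
Band 6: 11400 × 0.949 = 10819
Band 7: 9700 × 0.956 + 6800 × 0.557 = 9273 + 3788 = 13061
→ [682, 15056, 2103, 23160, 17014, 10819, 13061]
— Period 2 —
Births: 15056 × 0.31 = 4667
Band 2: 682 × 0.959 = 654
Band 3: 15056 × 0.956 = 14394
Band 4: 2103 × 0.961 = 2021
Band 5: 23160 × 0.94 = 21770
Band 6: 17014 × 0.949 = 16146
Band 7: 10819 × 0.956 + 13061 × 0.557 = 10343 + 7275 = 17618
→ [4667, 654, 14394, 2021, 21770, 16146, 17618]
— Period 3 —
Births: 654 × 0.31 = 203
Band 2: 4667 × 0.959 = 4476
Band 3: 654 × 0.956 = 625
Band 4: 14394 × 0.961 = 13833
Band 5: 2021 × 0.94 = 1900
Band 6: 21770 × 0.949 = 20660
Band 7: 16146 × 0.956 + 17618 × 0.557 = 15436 + 9813 = 25249
→ [203, 4476, 625, 13833, 1900, 20660, 25249]

4476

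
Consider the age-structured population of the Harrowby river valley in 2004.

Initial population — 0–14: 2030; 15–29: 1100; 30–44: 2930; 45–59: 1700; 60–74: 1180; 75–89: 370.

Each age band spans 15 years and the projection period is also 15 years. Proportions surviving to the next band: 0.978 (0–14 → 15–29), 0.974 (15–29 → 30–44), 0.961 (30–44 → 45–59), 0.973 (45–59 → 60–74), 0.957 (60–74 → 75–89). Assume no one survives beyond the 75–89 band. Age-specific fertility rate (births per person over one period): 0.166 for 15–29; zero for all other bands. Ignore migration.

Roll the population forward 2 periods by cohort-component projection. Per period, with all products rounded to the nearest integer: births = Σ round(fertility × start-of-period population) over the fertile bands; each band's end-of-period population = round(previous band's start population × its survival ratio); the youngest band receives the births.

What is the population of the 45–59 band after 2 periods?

(Bands numbered youngest = 1 to oldest = 6.)
[period 1]
Births: 1100 × 0.166 = 183
Band 2: 2030 × 0.978 = 1985
Band 3: 1100 × 0.974 = 1071
Band 4: 2930 × 0.961 = 2816
Band 5: 1700 × 0.973 = 1654
Band 6: 1180 × 0.957 = 1129
Giving 183 / 1985 / 1071 / 2816 / 1654 / 1129.
[period 2]
Births: 1985 × 0.166 = 330
Band 2: 183 × 0.978 = 179
Band 3: 1985 × 0.974 = 1933
Band 4: 1071 × 0.961 = 1029
Band 5: 2816 × 0.973 = 2740
Band 6: 1654 × 0.957 = 1583
Giving 330 / 179 / 1933 / 1029 / 2740 / 1583.

1029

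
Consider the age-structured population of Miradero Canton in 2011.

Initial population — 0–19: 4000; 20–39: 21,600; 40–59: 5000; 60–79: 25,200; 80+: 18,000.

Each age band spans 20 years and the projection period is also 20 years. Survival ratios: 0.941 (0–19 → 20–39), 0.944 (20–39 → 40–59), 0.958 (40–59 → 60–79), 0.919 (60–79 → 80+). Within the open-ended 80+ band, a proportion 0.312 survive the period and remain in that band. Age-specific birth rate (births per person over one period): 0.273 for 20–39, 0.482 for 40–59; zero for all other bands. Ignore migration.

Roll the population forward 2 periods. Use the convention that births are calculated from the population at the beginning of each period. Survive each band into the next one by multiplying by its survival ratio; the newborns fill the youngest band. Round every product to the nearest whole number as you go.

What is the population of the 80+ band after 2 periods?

13380

— Period 1 —
Births: 21600 × 0.273 = 5897 ; 5000 × 0.482 = 2410 → 8307
20–39: 4000 × 0.941 = 3764
40–59: 21600 × 0.944 = 20390
60–79: 5000 × 0.958 = 4790
80+: 25200 × 0.919 + 18000 × 0.312 = 23159 + 5616 = 28775
→ [8307, 3764, 20390, 4790, 28775]
— Period 2 —
Births: 3764 × 0.273 = 1028 ; 20390 × 0.482 = 9828 → 10856
20–39: 8307 × 0.941 = 7817
40–59: 3764 × 0.944 = 3553
60–79: 20390 × 0.958 = 19534
80+: 4790 × 0.919 + 28775 × 0.312 = 4402 + 8978 = 13380
→ [10856, 7817, 3553, 19534, 13380]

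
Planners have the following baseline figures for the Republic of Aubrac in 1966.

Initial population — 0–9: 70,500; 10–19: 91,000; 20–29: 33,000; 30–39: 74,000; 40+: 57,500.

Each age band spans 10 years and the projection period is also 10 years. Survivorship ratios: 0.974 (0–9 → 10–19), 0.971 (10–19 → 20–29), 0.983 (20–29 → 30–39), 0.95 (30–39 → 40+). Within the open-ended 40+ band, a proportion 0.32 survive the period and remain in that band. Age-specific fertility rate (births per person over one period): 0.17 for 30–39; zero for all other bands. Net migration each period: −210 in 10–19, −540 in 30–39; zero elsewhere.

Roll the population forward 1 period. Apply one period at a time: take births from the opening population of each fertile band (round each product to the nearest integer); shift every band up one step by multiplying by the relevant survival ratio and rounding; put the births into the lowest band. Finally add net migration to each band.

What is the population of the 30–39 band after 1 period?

Let band 1 be 0–9 through band 5 = 40+.
Period 1:
Births: 74000 × 0.17 = 12580
Band 2: 70500 × 0.974 = 68667
Band 3: 91000 × 0.971 = 88361
Band 4: 33000 × 0.983 = 32439
Band 5: 74000 × 0.95 + 57500 × 0.32 = 70300 + 18400 = 88700
Net migration: Band 2 − 210 → 68457; Band 4 − 540 → 31899
End of period: [12580, 68457, 88361, 31899, 88700]

31899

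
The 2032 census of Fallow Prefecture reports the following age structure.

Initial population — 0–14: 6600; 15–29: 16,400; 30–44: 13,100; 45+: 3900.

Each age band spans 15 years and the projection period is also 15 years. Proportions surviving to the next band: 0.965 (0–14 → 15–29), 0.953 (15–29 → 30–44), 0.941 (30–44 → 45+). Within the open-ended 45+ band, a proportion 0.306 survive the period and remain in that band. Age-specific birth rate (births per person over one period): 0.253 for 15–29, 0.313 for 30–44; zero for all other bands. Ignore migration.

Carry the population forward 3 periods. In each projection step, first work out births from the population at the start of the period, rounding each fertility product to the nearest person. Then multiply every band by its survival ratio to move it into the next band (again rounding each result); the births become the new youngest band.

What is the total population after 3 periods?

29253

After projecting period 1:
Births: 16400 × 0.253 = 4149 ; 13100 × 0.313 = 4100 ⇒ total 8249
15–29: 6600 × 0.965 = 6369
30–44: 16400 × 0.953 = 15629
45+: 13100 × 0.941 + 3900 × 0.306 = 12327 + 1193 = 13520
End of period: [8249, 6369, 15629, 13520]
After projecting period 2:
Births: 6369 × 0.253 = 1611 ; 15629 × 0.313 = 4892 ⇒ total 6503
15–29: 8249 × 0.965 = 7960
30–44: 6369 × 0.953 = 6070
45+: 15629 × 0.941 + 13520 × 0.306 = 14707 + 4137 = 18844
End of period: [6503, 7960, 6070, 18844]
After projecting period 3:
Births: 7960 × 0.253 = 2014 ; 6070 × 0.313 = 1900 ⇒ total 3914
15–29: 6503 × 0.965 = 6275
30–44: 7960 × 0.953 = 7586
45+: 6070 × 0.941 + 18844 × 0.306 = 5712 + 5766 = 11478
End of period: [3914, 6275, 7586, 11478]
Total after period 3: 3914 + 6275 + 7586 + 11478 = 29253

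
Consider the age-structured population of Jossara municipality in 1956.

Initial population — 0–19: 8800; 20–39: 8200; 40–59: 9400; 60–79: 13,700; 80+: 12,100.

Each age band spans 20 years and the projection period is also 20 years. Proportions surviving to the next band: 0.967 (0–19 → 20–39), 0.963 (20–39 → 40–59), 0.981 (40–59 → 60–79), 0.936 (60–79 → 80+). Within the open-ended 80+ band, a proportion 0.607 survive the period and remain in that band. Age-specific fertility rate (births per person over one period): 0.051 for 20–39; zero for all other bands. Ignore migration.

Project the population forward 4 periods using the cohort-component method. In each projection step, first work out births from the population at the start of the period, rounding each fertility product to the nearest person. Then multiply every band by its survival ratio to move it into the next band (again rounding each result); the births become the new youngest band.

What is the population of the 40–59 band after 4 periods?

404

Call the bands 1 to 5, youngest first.
[period 1]
Births: 8200 × 0.051 = 418
Band 2: 8800 × 0.967 = 8510
Band 3: 8200 × 0.963 = 7897
Band 4: 9400 × 0.981 = 9221
Band 5: 13700 × 0.936 + 12100 × 0.607 = 12823 + 7345 = 20168
Population now: 0–19=418, 20–39=8510, 40–59=7897, 60–79=9221, 80+=20168
[period 2]
Births: 8510 × 0.051 = 434
Band 2: 418 × 0.967 = 404
Band 3: 8510 × 0.963 = 8195
Band 4: 7897 × 0.981 = 7747
Band 5: 9221 × 0.936 + 20168 × 0.607 = 8631 + 12242 = 20873
Population now: 0–19=434, 20–39=404, 40–59=8195, 60–79=7747, 80+=20873
[period 3]
Births: 404 × 0.051 = 21
Band 2: 434 × 0.967 = 420
Band 3: 404 × 0.963 = 389
Band 4: 8195 × 0.981 = 8039
Band 5: 7747 × 0.936 + 20873 × 0.607 = 7251 + 12670 = 19921
Population now: 0–19=21, 20–39=420, 40–59=389, 60–79=8039, 80+=19921
[period 4]
Births: 420 × 0.051 = 21
Band 2: 21 × 0.967 = 20
Band 3: 420 × 0.963 = 404
Band 4: 389 × 0.981 = 382
Band 5: 8039 × 0.936 + 19921 × 0.607 = 7525 + 12092 = 19617
Population now: 0–19=21, 20–39=20, 40–59=404, 60–79=382, 80+=19617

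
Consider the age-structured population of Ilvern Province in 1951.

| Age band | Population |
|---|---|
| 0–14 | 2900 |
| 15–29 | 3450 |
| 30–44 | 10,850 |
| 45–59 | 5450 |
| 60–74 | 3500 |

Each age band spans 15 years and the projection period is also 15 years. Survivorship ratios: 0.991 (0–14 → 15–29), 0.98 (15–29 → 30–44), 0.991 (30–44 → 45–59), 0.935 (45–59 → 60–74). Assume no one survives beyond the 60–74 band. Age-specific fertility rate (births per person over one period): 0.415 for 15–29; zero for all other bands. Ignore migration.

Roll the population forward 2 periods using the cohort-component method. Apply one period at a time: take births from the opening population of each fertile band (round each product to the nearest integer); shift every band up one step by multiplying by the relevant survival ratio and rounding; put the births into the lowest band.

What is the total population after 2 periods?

18833

Period 1:
Births: 3450 × 0.415 = 1432
15–29: 2900 × 0.991 = 2874
30–44: 3450 × 0.98 = 3381
45–59: 10850 × 0.991 = 10752
60–74: 5450 × 0.935 = 5096
End of period: [1432, 2874, 3381, 10752, 5096]
Period 2:
Births: 2874 × 0.415 = 1193
15–29: 1432 × 0.991 = 1419
30–44: 2874 × 0.98 = 2817
45–59: 3381 × 0.991 = 3351
60–74: 10752 × 0.935 = 10053
End of period: [1193, 1419, 2817, 3351, 10053]
Total after period 2: 1193 + 1419 + 2817 + 3351 + 10053 = 18833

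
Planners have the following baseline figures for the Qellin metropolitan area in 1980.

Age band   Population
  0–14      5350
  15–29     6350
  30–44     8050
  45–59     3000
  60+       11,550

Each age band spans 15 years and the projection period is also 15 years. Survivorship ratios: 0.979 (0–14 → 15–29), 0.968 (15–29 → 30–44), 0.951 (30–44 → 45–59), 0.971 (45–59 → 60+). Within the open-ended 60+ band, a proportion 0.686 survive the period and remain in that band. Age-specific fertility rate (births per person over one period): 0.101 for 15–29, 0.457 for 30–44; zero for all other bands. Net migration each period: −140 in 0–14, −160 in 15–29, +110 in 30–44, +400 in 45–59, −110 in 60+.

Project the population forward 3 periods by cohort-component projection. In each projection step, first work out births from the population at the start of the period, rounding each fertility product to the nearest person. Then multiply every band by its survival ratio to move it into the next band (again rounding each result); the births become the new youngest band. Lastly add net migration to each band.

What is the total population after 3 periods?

After projecting period 1:
Births: 6350 × 0.101 = 641 ; 8050 × 0.457 = 3679 — total 4320
15–29: 5350 × 0.979 = 5238
30–44: 6350 × 0.968 = 6147
45–59: 8050 × 0.951 = 7656
60+: 3000 × 0.971 + 11550 × 0.686 = 2913 + 7923 = 10836
Net migration: 0–14 − 140 → 4180; 15–29 − 160 → 5078; 30–44 + 110 → 6257; 45–59 + 400 → 8056; 60+ − 110 → 10726
→ [4180, 5078, 6257, 8056, 10726]
After projecting period 2:
Births: 5078 × 0.101 = 513 ; 6257 × 0.457 = 2859 — total 3372
15–29: 4180 × 0.979 = 4092
30–44: 5078 × 0.968 = 4916
45–59: 6257 × 0.951 = 5950
60+: 8056 × 0.971 + 10726 × 0.686 = 7822 + 7358 = 15180
Net migration: 0–14 − 140 → 3232; 15–29 − 160 → 3932; 30–44 + 110 → 5026; 45–59 + 400 → 6350; 60+ − 110 → 15070
→ [3232, 3932, 5026, 6350, 15070]
After projecting period 3:
Births: 3932 × 0.101 = 397 ; 5026 × 0.457 = 2297 — total 2694
15–29: 3232 × 0.979 = 3164
30–44: 3932 × 0.968 = 3806
45–59: 5026 × 0.951 = 4780
60+: 6350 × 0.971 + 15070 × 0.686 = 6166 + 10338 = 16504
Net migration: 0–14 − 140 → 2554; 15–29 − 160 → 3004; 30–44 + 110 → 3916; 45–59 + 400 → 5180; 60+ − 110 → 16394
→ [2554, 3004, 3916, 5180, 16394]
Total after period 3: 2554 + 3004 + 3916 + 5180 + 16394 = 31048

31048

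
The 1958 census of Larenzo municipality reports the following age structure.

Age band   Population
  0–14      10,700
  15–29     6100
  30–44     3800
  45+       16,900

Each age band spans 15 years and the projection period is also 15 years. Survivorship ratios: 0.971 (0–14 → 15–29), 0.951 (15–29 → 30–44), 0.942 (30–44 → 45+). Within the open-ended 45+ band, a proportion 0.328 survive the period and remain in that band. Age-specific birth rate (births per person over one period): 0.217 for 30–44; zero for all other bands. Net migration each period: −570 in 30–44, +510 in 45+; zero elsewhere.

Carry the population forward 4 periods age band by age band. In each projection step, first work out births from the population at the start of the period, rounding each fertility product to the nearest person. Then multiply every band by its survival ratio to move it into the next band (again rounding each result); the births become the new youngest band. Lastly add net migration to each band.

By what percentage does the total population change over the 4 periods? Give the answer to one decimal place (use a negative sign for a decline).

-81.0

Period 1:
Births: 3800 × 0.217 = 825
15–29: 10700 × 0.971 = 10390
30–44: 6100 × 0.951 = 5801
45+: 3800 × 0.942 + 16900 × 0.328 = 3580 + 5543 = 9123
Net migration: 30–44 − 570 → 5231; 45+ + 510 → 9633
End of period: [825, 10390, 5231, 9633]
Period 2:
Births: 5231 × 0.217 = 1135
15–29: 825 × 0.971 = 801
30–44: 10390 × 0.951 = 9881
45+: 5231 × 0.942 + 9633 × 0.328 = 4928 + 3160 = 8088
Net migration: 30–44 − 570 → 9311; 45+ + 510 → 8598
End of period: [1135, 801, 9311, 8598]
Period 3:
Births: 9311 × 0.217 = 2020
15–29: 1135 × 0.971 = 1102
30–44: 801 × 0.951 = 762
45+: 9311 × 0.942 + 8598 × 0.328 = 8771 + 2820 = 11591
Net migration: 30–44 − 570 → 192; 45+ + 510 → 12101
End of period: [2020, 1102, 192, 12101]
Period 4:
Births: 192 × 0.217 = 42
15–29: 2020 × 0.971 = 1961
30–44: 1102 × 0.951 = 1048
45+: 192 × 0.942 + 12101 × 0.328 = 181 + 3969 = 4150
Net migration: 30–44 − 570 → 478; 45+ + 510 → 4660
End of period: [42, 1961, 478, 4660]
Total: 37500 → 7141; change = -30359; percentage change = -81.0%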